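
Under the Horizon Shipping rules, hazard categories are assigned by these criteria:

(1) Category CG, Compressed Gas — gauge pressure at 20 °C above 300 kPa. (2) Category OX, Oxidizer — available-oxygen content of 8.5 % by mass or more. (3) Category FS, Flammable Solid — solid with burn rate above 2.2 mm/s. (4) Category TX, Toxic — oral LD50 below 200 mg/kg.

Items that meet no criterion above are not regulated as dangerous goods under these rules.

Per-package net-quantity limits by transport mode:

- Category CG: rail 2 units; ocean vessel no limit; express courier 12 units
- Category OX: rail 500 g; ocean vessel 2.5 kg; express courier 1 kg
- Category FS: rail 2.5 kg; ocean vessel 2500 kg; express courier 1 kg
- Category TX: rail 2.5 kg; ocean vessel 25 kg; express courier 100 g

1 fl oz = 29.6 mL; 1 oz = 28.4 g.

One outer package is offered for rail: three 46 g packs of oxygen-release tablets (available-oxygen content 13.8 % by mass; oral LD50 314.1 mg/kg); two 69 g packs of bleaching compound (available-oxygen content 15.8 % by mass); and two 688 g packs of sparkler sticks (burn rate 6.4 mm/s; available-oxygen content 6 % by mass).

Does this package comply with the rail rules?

The oxygen-release tablets have available-oxygen content 13.8 % by mass, which is ≥ 8.5 % by mass, so they are Category OX (Oxidizer).
The bleaching compound has available-oxygen content 15.8 % by mass, which is ≥ 8.5 % by mass, so it is Category OX (Oxidizer).
With burn rate 6.4 mm/s (> 2.2 mm/s), the sparkler sticks fall in Category FS.
Category OX net quantity: (three 46 g packs = 138 g) + (two 69 g packs = 138 g) = 276 g.
276 g ≤ 500 g (rail limit, Category OX) — within limit.
Category FS quantity: two 688 g packs = 1.376 kg.
1.376 kg is within the rail limit of 2.5 kg for Category FS.
Every hazard category is within its rail limit and no segregation rule is violated.

Yes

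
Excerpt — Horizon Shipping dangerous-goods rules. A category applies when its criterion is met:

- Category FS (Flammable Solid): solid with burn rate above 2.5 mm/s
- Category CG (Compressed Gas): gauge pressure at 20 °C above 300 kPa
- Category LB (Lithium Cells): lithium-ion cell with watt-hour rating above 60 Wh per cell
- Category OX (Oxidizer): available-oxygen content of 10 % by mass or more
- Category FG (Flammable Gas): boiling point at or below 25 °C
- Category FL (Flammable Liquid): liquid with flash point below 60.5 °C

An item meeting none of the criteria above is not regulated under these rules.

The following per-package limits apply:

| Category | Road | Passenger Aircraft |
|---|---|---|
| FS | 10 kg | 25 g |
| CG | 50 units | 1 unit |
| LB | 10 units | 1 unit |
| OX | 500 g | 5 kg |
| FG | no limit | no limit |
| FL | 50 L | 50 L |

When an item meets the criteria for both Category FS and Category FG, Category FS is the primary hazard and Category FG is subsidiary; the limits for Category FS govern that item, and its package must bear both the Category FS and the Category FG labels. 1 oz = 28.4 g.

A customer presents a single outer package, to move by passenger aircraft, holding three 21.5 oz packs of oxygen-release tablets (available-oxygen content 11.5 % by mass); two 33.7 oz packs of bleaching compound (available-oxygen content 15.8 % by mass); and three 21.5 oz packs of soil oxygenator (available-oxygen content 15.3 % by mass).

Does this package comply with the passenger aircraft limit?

Oxygen-release tablets: available-oxygen content 11.5 % by mass ≥ 10 % by mass → Category OX (Oxidizer).
Bleaching compound: available-oxygen content 15.8 % by mass ≥ 10 % by mass → Category OX (Oxidizer).
The soil oxygenator has available-oxygen content 15.3 % by mass, which is ≥ 10 % by mass, so it is Category OX (Oxidizer).
Total Category OX: (three 21.5 oz packs = 1831.8 g) + (two 33.7 oz packs = 1914.16 g) + (three 21.5 oz packs = 1831.8 g) = 5577.76 g.
That exceeds the Category OX passenger aircraft limit of 5 kg.

No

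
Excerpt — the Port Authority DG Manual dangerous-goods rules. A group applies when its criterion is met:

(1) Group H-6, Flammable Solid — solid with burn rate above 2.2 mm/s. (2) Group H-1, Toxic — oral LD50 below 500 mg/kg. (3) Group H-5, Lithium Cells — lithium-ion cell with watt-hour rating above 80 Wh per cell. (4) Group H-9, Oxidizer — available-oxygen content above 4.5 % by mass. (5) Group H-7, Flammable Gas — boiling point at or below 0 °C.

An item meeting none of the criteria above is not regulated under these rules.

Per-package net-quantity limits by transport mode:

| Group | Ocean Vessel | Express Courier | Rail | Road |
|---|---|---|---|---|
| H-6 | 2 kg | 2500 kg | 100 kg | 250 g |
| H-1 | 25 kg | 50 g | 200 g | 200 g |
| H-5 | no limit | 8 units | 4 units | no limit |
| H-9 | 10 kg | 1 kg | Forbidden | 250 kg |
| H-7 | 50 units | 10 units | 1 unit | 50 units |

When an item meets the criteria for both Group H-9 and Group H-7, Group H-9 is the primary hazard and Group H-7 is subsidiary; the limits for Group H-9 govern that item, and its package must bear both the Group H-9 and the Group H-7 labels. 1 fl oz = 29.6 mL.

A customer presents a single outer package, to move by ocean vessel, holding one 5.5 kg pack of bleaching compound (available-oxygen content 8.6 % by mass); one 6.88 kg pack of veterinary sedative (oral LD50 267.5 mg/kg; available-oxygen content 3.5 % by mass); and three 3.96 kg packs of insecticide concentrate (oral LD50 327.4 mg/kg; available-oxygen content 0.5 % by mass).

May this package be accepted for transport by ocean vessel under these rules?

Yes

Available-oxygen content 8.6 % by mass meets the Group H-9 criterion (Oxidizer), so the bleaching compound is Group H-9.
Veterinary sedative: oral LD50 267.5 mg/kg < 500 mg/kg → Group H-1 (Toxic).
The insecticide concentrate has oral LD50 327.4 mg/kg, which is < 500 mg/kg, so it is Group H-1 (Toxic).
Group H-1 net quantity: 6.88 kg + (three 3.96 kg packs = 11.88 kg) = 18.76 kg.
That is within the Group H-1 ocean vessel limit of 25 kg.
Group H-9 quantity: 5.5 kg.
That is within the Group H-9 ocean vessel limit of 10 kg.
Every hazard group is within its ocean vessel limit and no segregation rule is violated.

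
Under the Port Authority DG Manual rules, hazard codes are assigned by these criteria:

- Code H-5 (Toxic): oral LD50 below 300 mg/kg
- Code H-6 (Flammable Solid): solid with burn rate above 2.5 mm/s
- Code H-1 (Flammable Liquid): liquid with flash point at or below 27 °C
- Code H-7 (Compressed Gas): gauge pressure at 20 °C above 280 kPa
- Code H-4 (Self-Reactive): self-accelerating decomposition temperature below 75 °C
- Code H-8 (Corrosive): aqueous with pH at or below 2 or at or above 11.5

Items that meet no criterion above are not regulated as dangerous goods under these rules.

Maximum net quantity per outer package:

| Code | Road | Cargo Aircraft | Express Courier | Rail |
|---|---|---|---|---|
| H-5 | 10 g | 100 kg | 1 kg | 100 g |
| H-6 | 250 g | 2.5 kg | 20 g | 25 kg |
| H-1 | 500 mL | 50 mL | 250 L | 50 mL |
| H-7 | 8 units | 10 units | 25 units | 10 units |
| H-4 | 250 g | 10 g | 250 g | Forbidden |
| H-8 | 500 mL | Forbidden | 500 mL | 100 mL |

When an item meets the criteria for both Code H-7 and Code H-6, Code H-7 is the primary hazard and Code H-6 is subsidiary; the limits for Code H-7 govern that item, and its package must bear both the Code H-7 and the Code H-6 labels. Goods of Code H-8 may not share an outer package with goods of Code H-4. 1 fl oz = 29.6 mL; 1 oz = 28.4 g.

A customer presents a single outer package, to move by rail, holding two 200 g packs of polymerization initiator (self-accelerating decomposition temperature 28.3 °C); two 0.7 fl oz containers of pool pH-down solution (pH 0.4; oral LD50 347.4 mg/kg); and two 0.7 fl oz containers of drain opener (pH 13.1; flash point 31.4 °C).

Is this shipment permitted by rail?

No

Self-accelerating decomposition temperature 28.3 °C meets the Code H-4 criterion (Self-Reactive), so the polymerization initiator is Code H-4.
pH 0.4 meets the Code H-8 criterion (Corrosive), so the pool pH-down solution is Code H-8.
pH 13.1 meets the Code H-8 criterion (Corrosive), so the drain opener is Code H-8.
Total Code H-8: (two 0.7 fl oz containers = 41.44 mL) + (two 0.7 fl oz containers = 41.44 mL) = 82.88 mL.
That is within the Code H-8 rail limit of 100 mL.
Code H-4 quantity: two 200 g packs = 400 g.
By rail, Code H-4 is Forbidden regardless of quantity.
Code H-8 and Code H-4 may not share an outer package.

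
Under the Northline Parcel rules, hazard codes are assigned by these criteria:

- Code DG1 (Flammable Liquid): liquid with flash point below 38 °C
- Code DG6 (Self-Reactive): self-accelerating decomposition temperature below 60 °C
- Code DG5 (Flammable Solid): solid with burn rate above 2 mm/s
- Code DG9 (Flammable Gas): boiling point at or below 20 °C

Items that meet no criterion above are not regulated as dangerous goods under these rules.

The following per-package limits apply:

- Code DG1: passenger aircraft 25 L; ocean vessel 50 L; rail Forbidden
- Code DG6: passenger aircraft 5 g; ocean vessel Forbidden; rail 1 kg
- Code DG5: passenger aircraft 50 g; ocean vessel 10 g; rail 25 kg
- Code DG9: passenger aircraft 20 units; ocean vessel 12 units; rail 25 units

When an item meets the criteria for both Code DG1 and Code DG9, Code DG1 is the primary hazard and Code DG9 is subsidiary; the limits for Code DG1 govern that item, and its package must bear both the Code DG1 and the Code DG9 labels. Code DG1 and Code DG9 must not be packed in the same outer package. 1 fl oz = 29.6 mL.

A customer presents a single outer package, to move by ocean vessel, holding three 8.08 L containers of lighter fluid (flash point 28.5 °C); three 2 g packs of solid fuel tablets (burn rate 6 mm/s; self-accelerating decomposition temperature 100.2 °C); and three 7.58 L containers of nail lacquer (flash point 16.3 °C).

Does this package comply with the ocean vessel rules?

With flash point 28.5 °C (< 38 °C), the lighter fluid falls in Code DG1.
With burn rate 6 mm/s (> 2 mm/s), the solid fuel tablets fall in Code DG5.
Nail lacquer: flash point 16.3 °C < 38 °C → Code DG1 (Flammable Liquid).
Total Code DG1: (three 8.08 L containers = 24.24 L) + (three 7.58 L containers = 22.74 L) = 46.98 L.
That is within the Code DG1 ocean vessel limit of 50 L.
Code DG5 quantity: three 2 g packs = 6 g.
6 g ≤ 10 g (ocean vessel limit, Code DG5) — within limit.
The segregation rule (Code DG1 with Code DG9) does not apply to Code DG1 with Code DG5.
Every hazard code is within its ocean vessel limit and no segregation rule is violated.

Yes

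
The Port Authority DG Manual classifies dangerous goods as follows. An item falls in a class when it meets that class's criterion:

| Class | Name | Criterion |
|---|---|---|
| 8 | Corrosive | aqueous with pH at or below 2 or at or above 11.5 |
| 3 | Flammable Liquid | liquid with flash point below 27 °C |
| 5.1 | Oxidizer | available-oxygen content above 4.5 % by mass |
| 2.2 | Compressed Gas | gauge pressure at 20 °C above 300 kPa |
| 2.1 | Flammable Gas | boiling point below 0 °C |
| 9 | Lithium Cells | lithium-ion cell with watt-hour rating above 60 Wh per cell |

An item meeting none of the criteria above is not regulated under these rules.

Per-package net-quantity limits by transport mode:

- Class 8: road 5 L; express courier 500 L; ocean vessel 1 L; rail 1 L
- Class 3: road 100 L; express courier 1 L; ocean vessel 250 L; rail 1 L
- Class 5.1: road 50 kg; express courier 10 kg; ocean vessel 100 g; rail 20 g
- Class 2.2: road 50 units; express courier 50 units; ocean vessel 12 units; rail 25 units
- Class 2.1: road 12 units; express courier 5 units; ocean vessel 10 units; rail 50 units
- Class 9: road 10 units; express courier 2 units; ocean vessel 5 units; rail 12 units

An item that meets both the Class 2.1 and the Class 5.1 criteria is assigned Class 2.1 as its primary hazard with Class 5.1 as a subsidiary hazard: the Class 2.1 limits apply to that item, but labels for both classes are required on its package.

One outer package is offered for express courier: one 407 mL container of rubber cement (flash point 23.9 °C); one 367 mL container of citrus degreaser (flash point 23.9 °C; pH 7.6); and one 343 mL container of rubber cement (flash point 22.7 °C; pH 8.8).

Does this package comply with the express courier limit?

The rubber cement has flash point 23.9 °C, which is < 27 °C, so it is Class 3 (Flammable Liquid).
Flash point 23.9 °C meets the Class 3 criterion (Flammable Liquid), so the citrus degreaser is Class 3.
Rubber cement: flash point 22.7 °C < 27 °C → Class 3 (Flammable Liquid).
Total Class 3: 407 mL + 367 mL + 343 mL = 1.117 L.
That exceeds the Class 3 express courier limit of 1 L.

No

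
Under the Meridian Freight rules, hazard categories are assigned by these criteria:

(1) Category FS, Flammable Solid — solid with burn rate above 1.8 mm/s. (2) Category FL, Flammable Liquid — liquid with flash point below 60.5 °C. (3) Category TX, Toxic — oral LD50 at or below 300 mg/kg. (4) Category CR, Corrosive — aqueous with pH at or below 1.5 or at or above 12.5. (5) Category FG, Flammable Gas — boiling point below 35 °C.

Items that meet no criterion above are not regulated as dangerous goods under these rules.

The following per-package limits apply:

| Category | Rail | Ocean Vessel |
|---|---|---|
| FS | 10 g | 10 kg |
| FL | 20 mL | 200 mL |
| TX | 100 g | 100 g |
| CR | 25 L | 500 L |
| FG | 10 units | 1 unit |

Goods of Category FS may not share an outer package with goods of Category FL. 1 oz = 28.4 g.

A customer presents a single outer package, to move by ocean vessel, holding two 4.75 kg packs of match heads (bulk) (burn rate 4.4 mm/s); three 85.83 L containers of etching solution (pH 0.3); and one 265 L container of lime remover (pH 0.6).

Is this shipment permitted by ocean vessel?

No

With burn rate 4.4 mm/s (> 1.8 mm/s), the match heads (bulk) fall in Category FS.
With pH 0.3 (≤ 1.5), the etching solution falls in Category CR.
Lime remover: pH 0.6 ≤ 1.5 → Category CR (Corrosive).
Category CR net quantity: (three 85.83 L containers = 257.49 L) + 265 L = 522.49 L.
522.49 L > 500 L (ocean vessel limit, Category CR) — over the limit.
Category FS quantity: two 4.75 kg packs = 9.5 kg.
9.5 kg ≤ 10 kg (ocean vessel limit, Category FS) — within limit.
The segregation rule (Category FS with Category FL) does not apply to Category CR with Category FS.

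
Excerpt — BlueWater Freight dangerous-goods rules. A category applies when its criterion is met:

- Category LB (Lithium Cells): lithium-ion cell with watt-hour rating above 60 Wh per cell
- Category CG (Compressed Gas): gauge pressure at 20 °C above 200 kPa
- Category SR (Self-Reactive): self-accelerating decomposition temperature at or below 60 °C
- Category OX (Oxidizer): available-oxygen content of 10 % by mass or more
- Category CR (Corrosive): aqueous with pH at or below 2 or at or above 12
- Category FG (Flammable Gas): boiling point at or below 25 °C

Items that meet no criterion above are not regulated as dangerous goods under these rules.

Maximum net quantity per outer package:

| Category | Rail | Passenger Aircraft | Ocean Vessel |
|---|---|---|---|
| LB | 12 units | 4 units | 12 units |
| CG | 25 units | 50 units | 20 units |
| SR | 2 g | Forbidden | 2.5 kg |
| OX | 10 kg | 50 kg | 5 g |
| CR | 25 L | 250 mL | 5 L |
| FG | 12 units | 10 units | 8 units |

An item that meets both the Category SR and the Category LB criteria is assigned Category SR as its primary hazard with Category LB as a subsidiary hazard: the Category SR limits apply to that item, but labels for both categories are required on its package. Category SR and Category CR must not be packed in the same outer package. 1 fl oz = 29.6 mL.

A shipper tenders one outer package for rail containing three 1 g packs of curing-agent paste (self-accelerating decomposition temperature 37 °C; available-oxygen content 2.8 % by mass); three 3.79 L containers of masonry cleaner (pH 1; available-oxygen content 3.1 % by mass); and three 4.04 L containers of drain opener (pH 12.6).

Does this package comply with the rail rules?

No

With self-accelerating decomposition temperature 37 °C (≤ 60 °C), the curing-agent paste falls in Category SR.
pH 1 meets the Category CR criterion (Corrosive), so the masonry cleaner is Category CR.
Drain opener: pH 12.6 ≥ 12 → Category CR (Corrosive).
Category SR quantity: three 1 g packs = 3 g.
3 g exceeds the rail limit of 2 g for Category SR.
Category CR net quantity: (three 3.79 L containers = 11.37 L) + (three 4.04 L containers = 12.12 L) = 23.49 L.
23.49 L ≤ 25 L (rail limit, Category CR) — within limit.
Category SR and Category CR may not share an outer package.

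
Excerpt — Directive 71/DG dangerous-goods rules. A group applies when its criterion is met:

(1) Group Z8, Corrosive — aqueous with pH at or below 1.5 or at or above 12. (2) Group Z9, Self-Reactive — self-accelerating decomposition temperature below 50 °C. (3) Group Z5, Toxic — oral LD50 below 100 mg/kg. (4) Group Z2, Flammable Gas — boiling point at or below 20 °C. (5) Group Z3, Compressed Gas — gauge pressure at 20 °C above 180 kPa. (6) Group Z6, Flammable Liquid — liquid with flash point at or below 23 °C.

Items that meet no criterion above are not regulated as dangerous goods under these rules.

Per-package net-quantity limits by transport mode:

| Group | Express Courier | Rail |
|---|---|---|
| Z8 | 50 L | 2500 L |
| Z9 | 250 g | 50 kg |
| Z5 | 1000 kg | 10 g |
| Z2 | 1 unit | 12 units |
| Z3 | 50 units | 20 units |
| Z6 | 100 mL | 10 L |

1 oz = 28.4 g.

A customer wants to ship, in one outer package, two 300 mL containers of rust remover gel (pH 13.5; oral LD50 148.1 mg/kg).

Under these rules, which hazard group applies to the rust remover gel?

Group Z8

With pH 13.5 (≥ 12), the rust remover gel falls in Group Z8.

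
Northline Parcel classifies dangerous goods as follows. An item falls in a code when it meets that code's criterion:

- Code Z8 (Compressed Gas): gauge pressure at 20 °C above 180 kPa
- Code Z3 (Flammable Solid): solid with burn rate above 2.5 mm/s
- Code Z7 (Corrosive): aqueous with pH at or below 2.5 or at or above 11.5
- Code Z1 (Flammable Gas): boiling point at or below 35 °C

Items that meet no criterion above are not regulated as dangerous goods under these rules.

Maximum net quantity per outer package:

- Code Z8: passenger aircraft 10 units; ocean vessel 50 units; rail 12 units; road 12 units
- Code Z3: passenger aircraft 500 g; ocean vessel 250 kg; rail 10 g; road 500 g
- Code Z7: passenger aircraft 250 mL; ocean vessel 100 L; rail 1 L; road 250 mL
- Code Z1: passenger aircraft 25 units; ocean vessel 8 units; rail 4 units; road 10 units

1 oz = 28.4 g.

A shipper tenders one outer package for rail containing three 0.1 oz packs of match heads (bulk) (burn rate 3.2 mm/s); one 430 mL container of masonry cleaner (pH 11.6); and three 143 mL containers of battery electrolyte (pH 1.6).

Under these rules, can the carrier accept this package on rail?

Yes

Burn rate 3.2 mm/s meets the Code Z3 criterion (Flammable Solid), so the match heads (bulk) are Code Z3.
pH 11.6 meets the Code Z7 criterion (Corrosive), so the masonry cleaner is Code Z7.
The battery electrolyte has pH 1.6, which is ≤ 2.5, so it is Code Z7 (Corrosive).
Total Code Z7: 430 mL + (three 143 mL containers = 429 mL) = 859 mL.
859 mL is within the rail limit of 1 L for Code Z7.
Code Z3 quantity: three 0.1 oz packs = 8.52 g.
8.52 g is within the rail limit of 10 g for Code Z3.
Every hazard code is within its rail limit and no segregation rule is violated.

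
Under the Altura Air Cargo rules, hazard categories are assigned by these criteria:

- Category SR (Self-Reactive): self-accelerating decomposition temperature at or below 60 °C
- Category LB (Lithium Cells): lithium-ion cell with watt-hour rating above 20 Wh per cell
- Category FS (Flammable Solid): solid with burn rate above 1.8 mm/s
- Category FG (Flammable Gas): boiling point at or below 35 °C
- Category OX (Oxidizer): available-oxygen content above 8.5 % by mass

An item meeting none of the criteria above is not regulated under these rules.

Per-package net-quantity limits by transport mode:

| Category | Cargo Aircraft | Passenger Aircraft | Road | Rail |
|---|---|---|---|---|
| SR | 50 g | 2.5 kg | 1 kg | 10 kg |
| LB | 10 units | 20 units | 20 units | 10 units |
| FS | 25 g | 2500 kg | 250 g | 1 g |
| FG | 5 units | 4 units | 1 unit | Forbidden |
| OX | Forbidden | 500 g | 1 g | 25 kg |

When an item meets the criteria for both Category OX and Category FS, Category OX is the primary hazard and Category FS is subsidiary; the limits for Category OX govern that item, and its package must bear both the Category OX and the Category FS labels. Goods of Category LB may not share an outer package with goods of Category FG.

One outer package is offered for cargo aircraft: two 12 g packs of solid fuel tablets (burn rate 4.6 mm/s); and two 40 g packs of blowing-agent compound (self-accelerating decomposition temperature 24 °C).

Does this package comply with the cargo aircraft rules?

No

With burn rate 4.6 mm/s (> 1.8 mm/s), the solid fuel tablets fall in Category FS.
Self-accelerating decomposition temperature 24 °C meets the Category SR criterion (Self-Reactive), so the blowing-agent compound is Category SR.
Category SR quantity: two 40 g packs = 80 g.
That exceeds the Category SR cargo aircraft limit of 50 g.
Category FS quantity: two 12 g packs = 24 g.
That is within the Category FS cargo aircraft limit of 25 g.
The segregation rule (Category LB with Category FG) does not apply to Category SR with Category FS.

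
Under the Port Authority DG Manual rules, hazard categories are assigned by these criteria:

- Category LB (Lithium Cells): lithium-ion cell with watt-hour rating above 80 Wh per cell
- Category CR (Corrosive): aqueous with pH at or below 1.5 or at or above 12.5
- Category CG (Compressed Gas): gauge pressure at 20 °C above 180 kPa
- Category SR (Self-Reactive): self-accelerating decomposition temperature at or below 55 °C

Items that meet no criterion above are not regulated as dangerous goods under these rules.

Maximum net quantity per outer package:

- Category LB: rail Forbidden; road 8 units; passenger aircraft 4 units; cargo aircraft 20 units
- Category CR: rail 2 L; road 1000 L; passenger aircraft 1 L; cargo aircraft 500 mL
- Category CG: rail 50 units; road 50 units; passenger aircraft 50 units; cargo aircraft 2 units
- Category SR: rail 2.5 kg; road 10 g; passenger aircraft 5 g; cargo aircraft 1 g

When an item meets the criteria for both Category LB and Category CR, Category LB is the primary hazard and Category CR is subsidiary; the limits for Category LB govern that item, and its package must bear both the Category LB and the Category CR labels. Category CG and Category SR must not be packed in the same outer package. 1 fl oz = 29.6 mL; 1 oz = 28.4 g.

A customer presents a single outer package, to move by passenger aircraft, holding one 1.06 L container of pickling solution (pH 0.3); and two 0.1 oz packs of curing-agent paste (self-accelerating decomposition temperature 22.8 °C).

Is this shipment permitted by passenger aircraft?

No

Pickling solution: pH 0.3 ≤ 1.5 → Category CR (Corrosive).
Self-accelerating decomposition temperature 22.8 °C meets the Category SR criterion (Self-Reactive), so the curing-agent paste is Category SR.
Category SR quantity: two 0.1 oz packs = 5.68 g.
That exceeds the Category SR passenger aircraft limit of 5 g.
Category CR quantity: 1.06 L.
That exceeds the Category CR passenger aircraft limit of 1 L.
The segregation rule (Category CG with Category SR) does not apply to Category SR with Category CR.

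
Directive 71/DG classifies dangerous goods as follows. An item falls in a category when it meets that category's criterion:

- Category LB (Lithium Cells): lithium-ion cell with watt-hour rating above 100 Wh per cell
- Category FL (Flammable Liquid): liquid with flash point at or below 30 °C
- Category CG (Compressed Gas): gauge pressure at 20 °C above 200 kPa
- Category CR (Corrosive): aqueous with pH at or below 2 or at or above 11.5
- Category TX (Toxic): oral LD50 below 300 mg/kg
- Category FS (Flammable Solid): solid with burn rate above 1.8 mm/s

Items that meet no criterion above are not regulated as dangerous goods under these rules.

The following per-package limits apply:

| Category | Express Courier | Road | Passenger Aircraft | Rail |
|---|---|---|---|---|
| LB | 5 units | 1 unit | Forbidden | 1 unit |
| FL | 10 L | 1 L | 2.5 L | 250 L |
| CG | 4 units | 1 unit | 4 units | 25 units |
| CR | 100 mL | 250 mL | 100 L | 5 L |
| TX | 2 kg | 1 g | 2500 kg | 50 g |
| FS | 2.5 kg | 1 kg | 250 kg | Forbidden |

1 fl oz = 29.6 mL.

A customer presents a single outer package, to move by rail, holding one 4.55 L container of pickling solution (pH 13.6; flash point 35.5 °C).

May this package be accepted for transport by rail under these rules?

Yes

pH 13.6 meets the Category CR criterion (Corrosive), so the pickling solution is Category CR.
Category CR quantity: 4.55 L.
4.55 L ≤ 5 L (rail limit, Category CR) — within limit.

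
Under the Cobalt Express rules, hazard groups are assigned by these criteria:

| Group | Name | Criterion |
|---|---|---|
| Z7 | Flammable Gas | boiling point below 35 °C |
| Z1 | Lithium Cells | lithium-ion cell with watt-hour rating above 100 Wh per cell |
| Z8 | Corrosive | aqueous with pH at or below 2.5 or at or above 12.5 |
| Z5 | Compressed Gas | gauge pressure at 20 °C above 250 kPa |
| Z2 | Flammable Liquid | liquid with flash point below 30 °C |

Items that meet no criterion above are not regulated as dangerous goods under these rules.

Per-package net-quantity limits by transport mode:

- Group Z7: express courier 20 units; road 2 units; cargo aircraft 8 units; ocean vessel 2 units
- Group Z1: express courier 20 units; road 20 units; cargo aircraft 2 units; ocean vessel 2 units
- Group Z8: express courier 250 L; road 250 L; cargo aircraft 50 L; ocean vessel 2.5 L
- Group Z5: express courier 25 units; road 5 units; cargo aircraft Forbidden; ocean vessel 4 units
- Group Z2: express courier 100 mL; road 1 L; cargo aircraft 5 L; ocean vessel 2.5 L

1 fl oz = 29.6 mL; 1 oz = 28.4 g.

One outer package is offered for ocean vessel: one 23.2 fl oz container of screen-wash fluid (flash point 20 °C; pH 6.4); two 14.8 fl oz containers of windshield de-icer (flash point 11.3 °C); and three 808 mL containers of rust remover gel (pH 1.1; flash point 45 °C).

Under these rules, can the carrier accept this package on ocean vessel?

With flash point 20 °C (< 30 °C), the screen-wash fluid falls in Group Z2.
Flash point 11.3 °C meets the Group Z2 criterion (Flammable Liquid), so the windshield de-icer is Group Z2.
With pH 1.1 (≤ 2.5), the rust remover gel falls in Group Z8.
Total Group Z2: (one 23.2 fl oz container = 686.72 mL) + (two 14.8 fl oz containers = 876.16 mL) = 1562.88 mL.
That is within the Group Z2 ocean vessel limit of 2.5 L.
Group Z8 quantity: three 808 mL containers = 2.424 L.
2.424 L is within the ocean vessel limit of 2.5 L for Group Z8.
Every hazard group is within its ocean vessel limit and no segregation rule is violated.

Yes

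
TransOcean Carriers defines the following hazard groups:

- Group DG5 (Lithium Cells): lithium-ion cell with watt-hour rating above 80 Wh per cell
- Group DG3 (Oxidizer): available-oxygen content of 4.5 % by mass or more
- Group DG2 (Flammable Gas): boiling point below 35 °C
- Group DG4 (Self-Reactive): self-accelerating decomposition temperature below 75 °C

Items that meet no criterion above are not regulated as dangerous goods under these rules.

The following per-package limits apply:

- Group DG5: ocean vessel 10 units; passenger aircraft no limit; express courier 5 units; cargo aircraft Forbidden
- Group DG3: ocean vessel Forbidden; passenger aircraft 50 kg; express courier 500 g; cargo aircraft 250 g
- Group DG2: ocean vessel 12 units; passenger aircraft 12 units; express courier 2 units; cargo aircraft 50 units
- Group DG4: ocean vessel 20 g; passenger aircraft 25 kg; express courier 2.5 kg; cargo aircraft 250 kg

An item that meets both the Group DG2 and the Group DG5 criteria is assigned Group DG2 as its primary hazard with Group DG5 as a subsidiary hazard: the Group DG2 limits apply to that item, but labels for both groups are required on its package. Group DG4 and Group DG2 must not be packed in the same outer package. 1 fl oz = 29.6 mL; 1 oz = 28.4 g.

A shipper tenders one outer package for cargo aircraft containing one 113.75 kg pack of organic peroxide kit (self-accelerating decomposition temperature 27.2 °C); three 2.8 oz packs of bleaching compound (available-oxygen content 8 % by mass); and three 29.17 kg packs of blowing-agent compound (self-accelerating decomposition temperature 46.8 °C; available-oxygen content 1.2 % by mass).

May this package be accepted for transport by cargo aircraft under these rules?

The organic peroxide kit has self-accelerating decomposition temperature 27.2 °C, which is < 75 °C, so it is Group DG4 (Self-Reactive).
With available-oxygen content 8 % by mass (≥ 4.5 % by mass), the bleaching compound falls in Group DG3.
Blowing-agent compound: self-accelerating decomposition temperature 46.8 °C < 75 °C → Group DG4 (Self-Reactive).
Group DG4 net quantity: 113.75 kg + (three 29.17 kg packs = 87.51 kg) = 201.26 kg.
201.26 kg ≤ 250 kg (cargo aircraft limit, Group DG4) — within limit.
Group DG3 quantity: three 2.8 oz packs = 238.56 g.
238.56 g is within the cargo aircraft limit of 250 g for Group DG3.
The segregation rule (Group DG4 with Group DG2) does not apply to Group DG4 with Group DG3.
Every hazard group is within its cargo aircraft limit and no segregation rule is violated.

Yes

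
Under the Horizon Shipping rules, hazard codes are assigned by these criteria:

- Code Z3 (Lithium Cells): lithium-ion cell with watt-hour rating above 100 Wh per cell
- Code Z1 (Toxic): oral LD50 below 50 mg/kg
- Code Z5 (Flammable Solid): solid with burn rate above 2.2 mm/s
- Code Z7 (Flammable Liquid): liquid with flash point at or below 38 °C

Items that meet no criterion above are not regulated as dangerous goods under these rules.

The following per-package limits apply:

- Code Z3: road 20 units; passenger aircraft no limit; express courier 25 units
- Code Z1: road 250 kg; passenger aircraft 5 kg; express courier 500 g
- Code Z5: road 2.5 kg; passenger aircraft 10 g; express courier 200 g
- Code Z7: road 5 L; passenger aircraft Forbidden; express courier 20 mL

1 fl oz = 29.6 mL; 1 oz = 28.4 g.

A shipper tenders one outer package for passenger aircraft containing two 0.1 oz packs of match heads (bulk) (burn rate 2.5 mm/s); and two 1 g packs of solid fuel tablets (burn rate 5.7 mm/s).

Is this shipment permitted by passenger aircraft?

Match heads (bulk): burn rate 2.5 mm/s > 2.2 mm/s → Code Z5 (Flammable Solid).
With burn rate 5.7 mm/s (> 2.2 mm/s), the solid fuel tablets fall in Code Z5.
Code Z5 net quantity: (two 0.1 oz packs = 5.68 g) + (two 1 g packs = 2 g) = 7.68 g.
7.68 g is within the passenger aircraft limit of 10 g for Code Z5.

Yes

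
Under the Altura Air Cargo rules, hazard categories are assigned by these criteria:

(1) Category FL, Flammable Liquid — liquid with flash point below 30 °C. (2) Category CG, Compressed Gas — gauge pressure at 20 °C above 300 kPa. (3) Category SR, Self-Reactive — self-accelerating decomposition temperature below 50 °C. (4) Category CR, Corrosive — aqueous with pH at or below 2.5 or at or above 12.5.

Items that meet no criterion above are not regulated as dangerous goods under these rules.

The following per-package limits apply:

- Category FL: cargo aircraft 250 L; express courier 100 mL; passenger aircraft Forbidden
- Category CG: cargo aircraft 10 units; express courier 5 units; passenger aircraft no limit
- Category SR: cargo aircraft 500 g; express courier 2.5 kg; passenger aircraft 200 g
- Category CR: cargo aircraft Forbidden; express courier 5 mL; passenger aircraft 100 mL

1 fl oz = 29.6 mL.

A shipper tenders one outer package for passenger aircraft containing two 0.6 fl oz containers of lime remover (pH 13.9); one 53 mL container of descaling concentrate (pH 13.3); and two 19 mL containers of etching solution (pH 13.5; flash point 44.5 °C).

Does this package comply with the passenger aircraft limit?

No

Lime remover: pH 13.9 ≥ 12.5 → Category CR (Corrosive).
With pH 13.3 (≥ 12.5), the descaling concentrate falls in Category CR.
pH 13.5 meets the Category CR criterion (Corrosive), so the etching solution is Category CR.
Total Category CR: (two 0.6 fl oz containers = 35.52 mL) + 53 mL + (two 19 mL containers = 38 mL) = 126.52 mL.
That exceeds the Category CR passenger aircraft limit of 100 mL.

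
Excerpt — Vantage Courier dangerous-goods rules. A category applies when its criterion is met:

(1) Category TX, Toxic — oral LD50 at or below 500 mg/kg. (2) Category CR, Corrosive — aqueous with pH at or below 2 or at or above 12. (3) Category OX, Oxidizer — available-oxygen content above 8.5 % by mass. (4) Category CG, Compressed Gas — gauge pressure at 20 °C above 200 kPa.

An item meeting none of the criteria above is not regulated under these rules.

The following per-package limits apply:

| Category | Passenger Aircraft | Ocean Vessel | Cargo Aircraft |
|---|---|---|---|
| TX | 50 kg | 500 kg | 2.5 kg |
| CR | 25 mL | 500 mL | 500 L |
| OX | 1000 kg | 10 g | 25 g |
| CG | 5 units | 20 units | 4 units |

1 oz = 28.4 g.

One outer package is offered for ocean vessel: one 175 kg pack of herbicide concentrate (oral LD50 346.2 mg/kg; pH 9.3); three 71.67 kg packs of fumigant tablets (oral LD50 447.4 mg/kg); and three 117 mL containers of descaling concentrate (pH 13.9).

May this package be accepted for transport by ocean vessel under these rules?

Oral LD50 346.2 mg/kg meets the Category TX criterion (Toxic), so the herbicide concentrate is Category TX.
Fumigant tablets: oral LD50 447.4 mg/kg ≤ 500 mg/kg → Category TX (Toxic).
With pH 13.9 (≥ 12), the descaling concentrate falls in Category CR.
Total Category TX: 175 kg + (three 71.67 kg packs = 215.01 kg) = 390.01 kg.
That is within the Category TX ocean vessel limit of 500 kg.
Category CR quantity: three 117 mL containers = 351 mL.
351 mL is within the ocean vessel limit of 500 mL for Category CR.
Every hazard category is within its ocean vessel limit and no segregation rule is violated.

Yes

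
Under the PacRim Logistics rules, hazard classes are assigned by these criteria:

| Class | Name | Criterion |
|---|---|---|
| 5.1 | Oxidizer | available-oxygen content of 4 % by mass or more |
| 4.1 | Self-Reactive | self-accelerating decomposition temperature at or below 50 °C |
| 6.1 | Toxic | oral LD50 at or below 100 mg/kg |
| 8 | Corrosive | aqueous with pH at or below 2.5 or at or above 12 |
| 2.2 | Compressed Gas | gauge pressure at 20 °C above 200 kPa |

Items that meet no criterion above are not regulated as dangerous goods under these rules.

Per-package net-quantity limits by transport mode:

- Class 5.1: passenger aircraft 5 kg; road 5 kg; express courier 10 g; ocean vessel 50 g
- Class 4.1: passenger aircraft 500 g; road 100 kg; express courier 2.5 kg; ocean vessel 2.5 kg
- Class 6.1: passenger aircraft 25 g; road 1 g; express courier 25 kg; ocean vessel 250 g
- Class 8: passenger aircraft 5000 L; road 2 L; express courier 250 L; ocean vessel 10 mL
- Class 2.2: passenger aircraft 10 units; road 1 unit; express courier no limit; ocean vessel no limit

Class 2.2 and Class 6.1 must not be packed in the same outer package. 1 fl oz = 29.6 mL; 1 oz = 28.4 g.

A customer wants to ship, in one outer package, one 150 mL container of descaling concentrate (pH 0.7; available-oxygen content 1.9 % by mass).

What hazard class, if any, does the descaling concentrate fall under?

Class 8

The descaling concentrate has pH 0.7, which is ≤ 2.5, so it is Class 8 (Corrosive).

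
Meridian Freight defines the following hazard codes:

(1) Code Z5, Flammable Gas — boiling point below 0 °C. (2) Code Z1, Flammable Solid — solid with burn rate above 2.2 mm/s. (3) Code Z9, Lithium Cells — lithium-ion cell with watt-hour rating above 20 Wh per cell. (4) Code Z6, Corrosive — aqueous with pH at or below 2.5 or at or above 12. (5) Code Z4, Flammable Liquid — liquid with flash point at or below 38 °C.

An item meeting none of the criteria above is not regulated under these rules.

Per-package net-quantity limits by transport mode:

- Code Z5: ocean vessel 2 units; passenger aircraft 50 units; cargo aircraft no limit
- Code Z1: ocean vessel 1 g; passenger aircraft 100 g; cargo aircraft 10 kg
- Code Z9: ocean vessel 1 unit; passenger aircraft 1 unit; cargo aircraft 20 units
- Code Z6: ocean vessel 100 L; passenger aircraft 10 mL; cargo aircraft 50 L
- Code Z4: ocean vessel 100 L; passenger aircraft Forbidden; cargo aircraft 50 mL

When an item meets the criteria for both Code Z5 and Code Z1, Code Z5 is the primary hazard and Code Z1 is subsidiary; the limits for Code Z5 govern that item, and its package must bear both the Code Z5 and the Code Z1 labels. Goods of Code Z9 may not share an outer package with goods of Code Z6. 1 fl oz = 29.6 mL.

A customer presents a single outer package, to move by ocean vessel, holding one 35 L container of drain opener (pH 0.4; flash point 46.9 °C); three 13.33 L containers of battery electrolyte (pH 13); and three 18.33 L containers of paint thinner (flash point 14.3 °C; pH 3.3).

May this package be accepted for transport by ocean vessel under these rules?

Yes

pH 0.4 meets the Code Z6 criterion (Corrosive), so the drain opener is Code Z6.
With pH 13 (≥ 12), the battery electrolyte falls in Code Z6.
With flash point 14.3 °C (≤ 38 °C), the paint thinner falls in Code Z4.
Code Z4 quantity: three 18.33 L containers = 54.99 L.
54.99 L ≤ 100 L (ocean vessel limit, Code Z4) — within limit.
Code Z6 net quantity: 35 L + (three 13.33 L containers = 39.99 L) = 74.99 L.
74.99 L is within the ocean vessel limit of 100 L for Code Z6.
The segregation rule (Code Z9 with Code Z6) does not apply to Code Z4 with Code Z6.
Every hazard code is within its ocean vessel limit and no segregation rule is violated.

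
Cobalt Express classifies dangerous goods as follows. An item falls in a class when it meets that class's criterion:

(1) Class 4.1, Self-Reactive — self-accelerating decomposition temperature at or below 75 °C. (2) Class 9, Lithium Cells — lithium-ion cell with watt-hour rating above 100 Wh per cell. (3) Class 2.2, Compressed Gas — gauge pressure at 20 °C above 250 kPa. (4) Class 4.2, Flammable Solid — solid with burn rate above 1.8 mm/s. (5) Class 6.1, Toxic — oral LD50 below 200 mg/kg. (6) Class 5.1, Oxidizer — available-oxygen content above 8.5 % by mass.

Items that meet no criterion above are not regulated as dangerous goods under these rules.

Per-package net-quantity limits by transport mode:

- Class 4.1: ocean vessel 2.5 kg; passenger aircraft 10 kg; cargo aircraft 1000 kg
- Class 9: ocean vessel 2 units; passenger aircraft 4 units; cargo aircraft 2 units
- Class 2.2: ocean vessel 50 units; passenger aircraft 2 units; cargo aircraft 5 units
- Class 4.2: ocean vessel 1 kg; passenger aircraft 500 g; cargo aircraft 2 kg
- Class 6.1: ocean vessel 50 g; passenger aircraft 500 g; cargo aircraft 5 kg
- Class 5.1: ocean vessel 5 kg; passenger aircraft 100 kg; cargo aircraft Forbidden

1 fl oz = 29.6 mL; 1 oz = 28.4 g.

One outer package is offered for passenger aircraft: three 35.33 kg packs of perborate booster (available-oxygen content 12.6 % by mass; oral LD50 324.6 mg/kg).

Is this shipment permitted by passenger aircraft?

With available-oxygen content 12.6 % by mass (> 8.5 % by mass), the perborate booster falls in Class 5.1.
Class 5.1 quantity: three 35.33 kg packs = 105.99 kg.
105.99 kg > 100 kg (passenger aircraft limit, Class 5.1) — over the limit.

No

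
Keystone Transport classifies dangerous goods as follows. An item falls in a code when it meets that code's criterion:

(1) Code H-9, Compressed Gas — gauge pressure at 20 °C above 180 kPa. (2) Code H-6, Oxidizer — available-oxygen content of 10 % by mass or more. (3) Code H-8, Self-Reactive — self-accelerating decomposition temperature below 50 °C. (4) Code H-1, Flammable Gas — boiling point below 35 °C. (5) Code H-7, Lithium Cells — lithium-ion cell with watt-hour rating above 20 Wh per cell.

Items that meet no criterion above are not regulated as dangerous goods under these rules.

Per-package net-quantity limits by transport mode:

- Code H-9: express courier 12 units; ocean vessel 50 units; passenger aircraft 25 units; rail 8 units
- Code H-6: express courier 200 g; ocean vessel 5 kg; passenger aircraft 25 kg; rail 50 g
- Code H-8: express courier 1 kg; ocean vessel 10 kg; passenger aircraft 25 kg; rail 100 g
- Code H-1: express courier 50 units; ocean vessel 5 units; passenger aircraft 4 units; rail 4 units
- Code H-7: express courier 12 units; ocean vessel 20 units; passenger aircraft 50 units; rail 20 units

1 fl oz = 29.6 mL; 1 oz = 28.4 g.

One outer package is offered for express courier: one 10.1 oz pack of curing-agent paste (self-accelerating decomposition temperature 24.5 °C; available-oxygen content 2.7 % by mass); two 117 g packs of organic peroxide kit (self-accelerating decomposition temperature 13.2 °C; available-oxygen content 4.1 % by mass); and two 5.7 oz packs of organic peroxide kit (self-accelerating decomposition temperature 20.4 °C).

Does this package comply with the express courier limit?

The curing-agent paste has self-accelerating decomposition temperature 24.5 °C, which is < 50 °C, so it is Code H-8 (Self-Reactive).
The organic peroxide kit has self-accelerating decomposition temperature 13.2 °C, which is < 50 °C, so it is Code H-8 (Self-Reactive).
With self-accelerating decomposition temperature 20.4 °C (< 50 °C), the organic peroxide kit falls in Code H-8.
Total Code H-8: (one 10.1 oz pack = 286.84 g) + (two 117 g packs = 234 g) + (two 5.7 oz packs = 323.76 g) = 844.6 g.
844.6 g ≤ 1 kg (express courier limit, Code H-8) — within limit.

Yes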